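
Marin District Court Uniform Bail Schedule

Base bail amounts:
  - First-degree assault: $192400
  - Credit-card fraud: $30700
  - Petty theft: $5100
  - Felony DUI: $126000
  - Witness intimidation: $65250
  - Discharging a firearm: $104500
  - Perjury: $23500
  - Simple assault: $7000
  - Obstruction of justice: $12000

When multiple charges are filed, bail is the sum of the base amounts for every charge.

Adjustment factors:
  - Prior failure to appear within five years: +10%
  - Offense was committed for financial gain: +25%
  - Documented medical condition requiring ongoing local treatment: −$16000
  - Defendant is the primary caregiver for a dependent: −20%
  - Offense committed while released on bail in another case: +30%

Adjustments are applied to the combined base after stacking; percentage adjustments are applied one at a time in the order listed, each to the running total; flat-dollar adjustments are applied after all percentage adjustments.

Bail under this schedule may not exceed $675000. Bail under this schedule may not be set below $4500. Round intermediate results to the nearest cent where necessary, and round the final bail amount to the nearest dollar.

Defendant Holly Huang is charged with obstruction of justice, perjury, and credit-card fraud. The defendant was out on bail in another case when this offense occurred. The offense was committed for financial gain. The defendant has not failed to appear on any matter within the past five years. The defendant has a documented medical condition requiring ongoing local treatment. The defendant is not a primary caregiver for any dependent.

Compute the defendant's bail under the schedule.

Base amounts from the schedule: obstruction of justice $12000; perjury $23500; credit-card fraud $30700.
Stacking rule: sum of all bases. $12000 + $23500 + $30700 = $66200.
Offense was committed for financial gain (+25%): $66200 × 1.25 = $82750.
Offense committed while released on bail in another case (+30%): $82750 × 1.3 = $107575.
Documented medical condition requiring ongoing local treatment (−$16000 flat): $107575 − $16000 = $91575.
$91575 is within the $675000 maximum.
$91575 is at or above the $4500 minimum.

$91575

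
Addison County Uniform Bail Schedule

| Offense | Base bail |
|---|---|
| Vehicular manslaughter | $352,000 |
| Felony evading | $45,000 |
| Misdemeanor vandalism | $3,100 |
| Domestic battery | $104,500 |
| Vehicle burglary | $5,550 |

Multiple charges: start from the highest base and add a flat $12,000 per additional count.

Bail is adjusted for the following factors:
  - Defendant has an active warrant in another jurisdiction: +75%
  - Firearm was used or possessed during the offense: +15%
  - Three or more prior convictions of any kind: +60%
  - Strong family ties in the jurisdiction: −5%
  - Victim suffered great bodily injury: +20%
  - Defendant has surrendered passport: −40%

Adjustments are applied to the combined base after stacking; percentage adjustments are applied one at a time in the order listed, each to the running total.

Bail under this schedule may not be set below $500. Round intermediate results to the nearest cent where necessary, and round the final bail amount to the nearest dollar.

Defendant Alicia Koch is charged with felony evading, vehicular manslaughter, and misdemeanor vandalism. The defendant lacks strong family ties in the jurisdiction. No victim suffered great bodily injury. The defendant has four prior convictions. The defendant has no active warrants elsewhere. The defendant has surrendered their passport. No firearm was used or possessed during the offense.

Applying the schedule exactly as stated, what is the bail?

$360,960

Base amounts from the schedule: felony evading $45,000; vehicular manslaughter $352,000; misdemeanor vandalism $3,100.
Stacking rule: highest base plus $12,000 per additional charge. Highest is vehicular manslaughter at $352,000; 2 additional charges → +$24,000. Combined base = $376,000.
Three or more prior convictions of any kind (+60%): $376,000 × 1.6 = $601,600.
Defendant has surrendered passport (−40%): $601,600 × 0.6 = $360,960.
$360,960 is at or above the $500 minimum.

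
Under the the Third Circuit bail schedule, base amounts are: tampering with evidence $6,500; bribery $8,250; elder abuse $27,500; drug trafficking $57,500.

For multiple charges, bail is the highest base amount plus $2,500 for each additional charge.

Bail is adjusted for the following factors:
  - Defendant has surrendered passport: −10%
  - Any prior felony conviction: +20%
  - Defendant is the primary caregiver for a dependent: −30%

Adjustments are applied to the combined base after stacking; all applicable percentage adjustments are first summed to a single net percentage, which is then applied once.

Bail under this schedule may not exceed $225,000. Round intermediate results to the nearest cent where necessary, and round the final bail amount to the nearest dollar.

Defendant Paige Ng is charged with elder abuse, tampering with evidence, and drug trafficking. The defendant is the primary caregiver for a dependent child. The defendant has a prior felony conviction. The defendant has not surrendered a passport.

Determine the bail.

$56,250

Base amounts from the schedule: elder abuse $27,500; tampering with evidence $6,500; drug trafficking $57,500.
Stacking rule: highest base plus $2,500 per additional charge. Highest is drug trafficking at $57,500; 2 additional charges → +$5,000. Combined base = $62,500.
Net percentage adjustment: +20% −30% = −10%. $62,500 × 0.9 = $56,250.
$56,250 is within the $225,000 maximum.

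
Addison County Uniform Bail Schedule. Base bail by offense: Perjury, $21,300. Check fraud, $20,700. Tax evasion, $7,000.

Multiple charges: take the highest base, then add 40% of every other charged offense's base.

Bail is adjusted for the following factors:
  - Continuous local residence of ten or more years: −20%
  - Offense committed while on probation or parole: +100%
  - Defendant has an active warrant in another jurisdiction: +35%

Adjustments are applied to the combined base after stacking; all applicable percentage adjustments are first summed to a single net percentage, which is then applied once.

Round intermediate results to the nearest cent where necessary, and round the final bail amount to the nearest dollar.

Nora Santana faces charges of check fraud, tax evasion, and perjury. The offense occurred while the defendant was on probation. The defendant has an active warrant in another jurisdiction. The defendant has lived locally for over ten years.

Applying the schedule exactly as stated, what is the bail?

Base amounts from the schedule: check fraud $20,700; tax evasion $7,000; perjury $21,300.
Stacking rule: highest base plus 40% of each additional charge. Highest is perjury at $21,300. Additional: $20,700 × 40% = $8,280; $7,000 × 40% = $2,800. Combined base = $21,300 + $11,080 = $32,380.
Net percentage adjustment: −20% +100% +35% = +115%. $32,380 × 2.15 = $69,617.

$69,617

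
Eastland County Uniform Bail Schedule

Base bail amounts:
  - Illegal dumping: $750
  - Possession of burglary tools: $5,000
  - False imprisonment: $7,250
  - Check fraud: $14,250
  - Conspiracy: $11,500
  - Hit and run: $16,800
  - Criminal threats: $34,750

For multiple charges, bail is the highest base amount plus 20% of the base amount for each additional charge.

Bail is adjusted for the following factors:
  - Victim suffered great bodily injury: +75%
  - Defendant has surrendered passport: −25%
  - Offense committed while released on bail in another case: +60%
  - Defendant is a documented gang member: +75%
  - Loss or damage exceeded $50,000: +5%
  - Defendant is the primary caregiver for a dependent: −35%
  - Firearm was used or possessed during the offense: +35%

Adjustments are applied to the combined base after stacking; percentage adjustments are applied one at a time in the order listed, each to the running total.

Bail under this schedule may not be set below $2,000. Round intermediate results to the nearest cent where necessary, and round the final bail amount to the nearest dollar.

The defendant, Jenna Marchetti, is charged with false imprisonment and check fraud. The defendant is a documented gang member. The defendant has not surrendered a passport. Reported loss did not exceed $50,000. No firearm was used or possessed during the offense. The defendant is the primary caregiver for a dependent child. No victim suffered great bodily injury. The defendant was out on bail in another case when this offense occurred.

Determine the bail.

$28,574

Base amounts from the schedule: false imprisonment $7,250; check fraud $14,250.
Stacking rule: highest base plus 20% of each additional charge. Highest is check fraud at $14,250. Additional: $7,250 × 20% = $1,450. Combined base = $14,250 + $1,450 = $15,700.
Offense committed while released on bail in another case (+60%): $15,700 × 1.6 = $25,120.
Defendant is a documented gang member (+75%): $25,120 × 1.75 = $43,960.
Defendant is the primary caregiver for a dependent (−35%): $43,960 × 0.65 = $28,574.
$28,574 is at or above the $2,000 minimum.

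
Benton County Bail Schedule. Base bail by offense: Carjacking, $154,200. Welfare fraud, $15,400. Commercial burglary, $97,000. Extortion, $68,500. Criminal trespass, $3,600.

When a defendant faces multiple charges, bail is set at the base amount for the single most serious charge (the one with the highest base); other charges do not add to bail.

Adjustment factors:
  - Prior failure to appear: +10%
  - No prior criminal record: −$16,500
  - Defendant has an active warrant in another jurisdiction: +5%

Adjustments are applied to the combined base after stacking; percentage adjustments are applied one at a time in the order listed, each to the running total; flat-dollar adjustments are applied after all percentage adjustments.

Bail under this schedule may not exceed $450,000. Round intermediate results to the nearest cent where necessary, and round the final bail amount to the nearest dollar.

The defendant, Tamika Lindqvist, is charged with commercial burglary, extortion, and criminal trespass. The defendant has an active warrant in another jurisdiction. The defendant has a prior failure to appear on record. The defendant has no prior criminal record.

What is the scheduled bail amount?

$95,535

Base amounts from the schedule: commercial burglary $97,000; extortion $68,500; criminal trespass $3,600.
Stacking rule: use the highest base only. Highest is commercial burglary at $97,000. Combined base = $97,000.
Prior failure to appear (+10%): $97,000 × 1.1 = $106,700.
Defendant has an active warrant in another jurisdiction (+5%): $106,700 × 1.05 = $112,035.
No prior criminal record (−$16,500 flat): $112,035 − $16,500 = $95,535.
$95,535 is within the $450,000 maximum.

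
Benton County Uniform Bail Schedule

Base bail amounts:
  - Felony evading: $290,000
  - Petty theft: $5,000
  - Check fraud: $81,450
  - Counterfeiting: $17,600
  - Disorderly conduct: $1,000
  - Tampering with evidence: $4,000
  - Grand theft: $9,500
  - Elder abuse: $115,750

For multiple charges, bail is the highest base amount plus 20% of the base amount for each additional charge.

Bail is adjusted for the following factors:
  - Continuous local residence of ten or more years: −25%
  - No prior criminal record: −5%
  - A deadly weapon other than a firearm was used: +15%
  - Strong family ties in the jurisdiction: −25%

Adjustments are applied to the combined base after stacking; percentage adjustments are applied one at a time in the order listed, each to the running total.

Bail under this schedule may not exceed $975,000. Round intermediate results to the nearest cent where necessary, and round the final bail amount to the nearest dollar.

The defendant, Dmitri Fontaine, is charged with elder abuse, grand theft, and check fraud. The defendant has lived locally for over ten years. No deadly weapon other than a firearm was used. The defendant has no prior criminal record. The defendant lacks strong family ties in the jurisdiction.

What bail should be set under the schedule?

Base amounts from the schedule: elder abuse $115,750; grand theft $9,500; check fraud $81,450.
Stacking rule: highest base plus 20% of each additional charge. Highest is elder abuse at $115,750. Additional: $9,500 × 20% = $1,900; $81,450 × 20% = $16,290. Combined base = $115,750 + $18,190 = $133,940.
Continuous local residence of ten or more years (−25%): $133,940 × 0.75 = $100,455.
No prior criminal record (−5%): $100,455 × 0.95 = $95,432.25.
$95,432.25 is within the $975,000 maximum.
Rounded to the nearest dollar: $95,432.

$95,432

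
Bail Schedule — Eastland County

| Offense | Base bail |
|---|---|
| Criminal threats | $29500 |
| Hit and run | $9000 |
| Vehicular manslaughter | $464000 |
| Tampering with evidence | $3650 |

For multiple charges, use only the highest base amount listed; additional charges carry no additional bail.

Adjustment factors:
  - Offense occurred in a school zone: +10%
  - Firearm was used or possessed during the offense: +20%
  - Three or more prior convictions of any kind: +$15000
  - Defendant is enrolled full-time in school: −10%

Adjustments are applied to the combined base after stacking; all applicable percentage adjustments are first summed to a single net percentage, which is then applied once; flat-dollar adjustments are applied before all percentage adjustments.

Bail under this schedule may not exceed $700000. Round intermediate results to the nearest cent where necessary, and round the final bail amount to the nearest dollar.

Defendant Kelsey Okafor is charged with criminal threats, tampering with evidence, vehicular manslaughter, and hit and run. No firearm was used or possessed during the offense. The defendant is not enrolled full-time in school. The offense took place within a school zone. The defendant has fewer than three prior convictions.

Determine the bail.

$510400

Base amounts from the schedule: criminal threats $29500; tampering with evidence $3650; vehicular manslaughter $464000; hit and run $9000.
Stacking rule: use the highest base only. Highest is vehicular manslaughter at $464000. Combined base = $464000.
Offense occurred in a school zone (+10%): $464000 × 1.1 = $510400.
$510400 is within the $700000 maximum.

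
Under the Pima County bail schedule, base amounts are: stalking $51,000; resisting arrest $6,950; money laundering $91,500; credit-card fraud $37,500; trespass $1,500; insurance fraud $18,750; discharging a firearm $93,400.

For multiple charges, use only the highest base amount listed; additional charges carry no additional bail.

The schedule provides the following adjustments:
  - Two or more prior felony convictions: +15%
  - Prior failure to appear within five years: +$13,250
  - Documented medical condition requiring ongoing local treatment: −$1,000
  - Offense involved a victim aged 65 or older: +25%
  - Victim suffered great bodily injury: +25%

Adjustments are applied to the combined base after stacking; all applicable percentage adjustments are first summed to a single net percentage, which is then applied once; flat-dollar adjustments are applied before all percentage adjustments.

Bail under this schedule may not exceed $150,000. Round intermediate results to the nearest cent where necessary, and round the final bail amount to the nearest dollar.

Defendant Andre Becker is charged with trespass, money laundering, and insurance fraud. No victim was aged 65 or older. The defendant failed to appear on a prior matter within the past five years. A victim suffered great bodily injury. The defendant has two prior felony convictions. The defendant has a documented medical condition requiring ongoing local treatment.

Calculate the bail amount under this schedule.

$145,250

Base amounts from the schedule: trespass $1,500; money laundering $91,500; insurance fraud $18,750.
Stacking rule: use the highest base only. Highest is money laundering at $91,500. Combined base = $91,500.
Prior failure to appear within five years (+$13,250 flat): $91,500 + $13,250 = $104,750.
Documented medical condition requiring ongoing local treatment (−$1,000 flat): $104,750 − $1,000 = $103,750.
Net percentage adjustment: +15% +25% = +40%. $103,750 × 1.4 = $145,250.
$145,250 is within the $150,000 maximum.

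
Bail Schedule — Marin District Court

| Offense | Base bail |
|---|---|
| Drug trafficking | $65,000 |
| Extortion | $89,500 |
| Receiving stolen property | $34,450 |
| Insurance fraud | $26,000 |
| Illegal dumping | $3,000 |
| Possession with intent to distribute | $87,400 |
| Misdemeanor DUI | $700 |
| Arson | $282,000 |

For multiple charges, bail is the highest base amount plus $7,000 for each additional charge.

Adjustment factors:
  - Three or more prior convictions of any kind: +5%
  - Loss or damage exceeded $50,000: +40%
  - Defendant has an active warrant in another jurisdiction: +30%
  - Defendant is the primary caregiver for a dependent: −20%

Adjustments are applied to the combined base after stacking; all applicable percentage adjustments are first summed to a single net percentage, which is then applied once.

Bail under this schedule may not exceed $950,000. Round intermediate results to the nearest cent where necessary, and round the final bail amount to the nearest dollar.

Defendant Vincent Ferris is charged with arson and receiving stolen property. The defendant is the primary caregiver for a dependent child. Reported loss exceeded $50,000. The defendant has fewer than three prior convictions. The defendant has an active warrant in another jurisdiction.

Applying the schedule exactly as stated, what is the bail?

Base amounts from the schedule: arson $282,000; receiving stolen property $34,450.
Stacking rule: highest base plus $7,000 per additional charge. Highest is arson at $282,000; 1 additional charge → +$7,000. Combined base = $289,000.
Net percentage adjustment: +40% +30% −20% = +50%. $289,000 × 1.5 = $433,500.
$433,500 is within the $950,000 maximum.

$433,500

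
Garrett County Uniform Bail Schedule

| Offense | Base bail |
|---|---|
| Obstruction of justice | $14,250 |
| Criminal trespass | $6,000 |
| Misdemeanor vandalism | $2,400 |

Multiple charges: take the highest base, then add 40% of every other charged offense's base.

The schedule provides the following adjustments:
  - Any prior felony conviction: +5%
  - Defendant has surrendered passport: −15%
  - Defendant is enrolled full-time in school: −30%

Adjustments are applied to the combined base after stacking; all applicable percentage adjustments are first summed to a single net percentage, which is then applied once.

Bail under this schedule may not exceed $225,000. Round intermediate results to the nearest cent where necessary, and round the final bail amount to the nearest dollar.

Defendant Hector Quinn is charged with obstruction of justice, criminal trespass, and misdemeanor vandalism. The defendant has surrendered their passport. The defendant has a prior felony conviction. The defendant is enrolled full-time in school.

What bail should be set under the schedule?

$10,566

Base amounts from the schedule: obstruction of justice $14,250; criminal trespass $6,000; misdemeanor vandalism $2,400.
Stacking rule: highest base plus 40% of each additional charge. Highest is obstruction of justice at $14,250. Additional: $6,000 × 40% = $2,400; $2,400 × 40% = $960. Combined base = $14,250 + $3,360 = $17,610.
Net percentage adjustment: +5% −15% −30% = −40%. $17,610 × 0.6 = $10,566.
$10,566 is within the $225,000 maximum.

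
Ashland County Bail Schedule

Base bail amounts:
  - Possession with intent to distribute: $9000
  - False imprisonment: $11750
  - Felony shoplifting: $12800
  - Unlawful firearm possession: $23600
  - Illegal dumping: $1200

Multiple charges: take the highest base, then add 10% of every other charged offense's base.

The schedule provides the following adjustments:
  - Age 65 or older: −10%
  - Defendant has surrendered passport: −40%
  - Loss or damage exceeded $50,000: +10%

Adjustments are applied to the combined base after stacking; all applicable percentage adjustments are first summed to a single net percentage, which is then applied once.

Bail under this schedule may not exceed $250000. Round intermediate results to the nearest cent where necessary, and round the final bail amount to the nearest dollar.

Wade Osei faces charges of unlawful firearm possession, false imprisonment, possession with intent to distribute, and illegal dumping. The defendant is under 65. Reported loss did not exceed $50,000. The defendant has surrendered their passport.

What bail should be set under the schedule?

Base amounts from the schedule: unlawful firearm possession $23600; false imprisonment $11750; possession with intent to distribute $9000; illegal dumping $1200.
Stacking rule: highest base plus 10% of each additional charge. Highest is unlawful firearm possession at $23600. Additional: $11750 × 10% = $1175; $9000 × 10% = $900; $1200 × 10% = $120. Combined base = $23600 + $2195 = $25795.
Defendant has surrendered passport (−40%): $25795 × 0.6 = $15477.
$15477 is within the $250000 maximum.

$15477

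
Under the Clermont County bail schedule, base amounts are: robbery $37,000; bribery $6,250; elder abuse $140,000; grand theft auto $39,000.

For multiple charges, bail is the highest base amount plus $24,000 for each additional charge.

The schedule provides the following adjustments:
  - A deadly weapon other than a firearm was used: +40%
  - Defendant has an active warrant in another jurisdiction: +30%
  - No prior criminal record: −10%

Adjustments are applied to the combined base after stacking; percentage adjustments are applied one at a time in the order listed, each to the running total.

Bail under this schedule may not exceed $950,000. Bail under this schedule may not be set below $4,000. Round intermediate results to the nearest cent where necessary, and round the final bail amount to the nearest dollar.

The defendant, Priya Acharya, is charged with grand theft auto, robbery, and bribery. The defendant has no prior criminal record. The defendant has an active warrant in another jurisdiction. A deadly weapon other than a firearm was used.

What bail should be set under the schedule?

Base amounts from the schedule: grand theft auto $39,000; robbery $37,000; bribery $6,250.
Stacking rule: highest base plus $24,000 per additional charge. Highest is grand theft auto at $39,000; 2 additional charges → +$48,000. Combined base = $87,000.
A deadly weapon other than a firearm was used (+40%): $87,000 × 1.4 = $121,800.
Defendant has an active warrant in another jurisdiction (+30%): $121,800 × 1.3 = $158,340.
No prior criminal record (−10%): $158,340 × 0.9 = $142,506.
$142,506 is within the $950,000 maximum.
$142,506 is at or above the $4,000 minimum.

$142,506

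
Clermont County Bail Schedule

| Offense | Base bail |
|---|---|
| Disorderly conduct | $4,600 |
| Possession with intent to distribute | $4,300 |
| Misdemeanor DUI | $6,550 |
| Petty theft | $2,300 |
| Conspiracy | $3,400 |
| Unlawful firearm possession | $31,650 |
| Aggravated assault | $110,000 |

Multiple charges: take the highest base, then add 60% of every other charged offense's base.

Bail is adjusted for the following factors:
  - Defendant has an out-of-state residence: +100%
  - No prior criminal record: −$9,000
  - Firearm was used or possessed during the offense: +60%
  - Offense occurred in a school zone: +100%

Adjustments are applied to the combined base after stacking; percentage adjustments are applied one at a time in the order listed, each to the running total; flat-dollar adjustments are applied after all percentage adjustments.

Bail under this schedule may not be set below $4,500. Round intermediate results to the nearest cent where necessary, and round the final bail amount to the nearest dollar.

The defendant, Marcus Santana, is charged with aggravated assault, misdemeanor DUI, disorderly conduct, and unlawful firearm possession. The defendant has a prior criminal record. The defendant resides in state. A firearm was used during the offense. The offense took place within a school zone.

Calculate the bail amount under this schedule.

Base amounts from the schedule: aggravated assault $110,000; misdemeanor DUI $6,550; disorderly conduct $4,600; unlawful firearm possession $31,650.
Stacking rule: highest base plus 60% of each additional charge. Highest is aggravated assault at $110,000. Additional: $6,550 × 60% = $3,930; $4,600 × 60% = $2,760; $31,650 × 60% = $18,990. Combined base = $110,000 + $25,680 = $135,680.
Firearm was used or possessed during the offense (+60%): $135,680 × 1.6 = $217,088.
Offense occurred in a school zone (+100%): $217,088 × 2 = $434,176.
$434,176 is at or above the $4,500 minimum.

$434,176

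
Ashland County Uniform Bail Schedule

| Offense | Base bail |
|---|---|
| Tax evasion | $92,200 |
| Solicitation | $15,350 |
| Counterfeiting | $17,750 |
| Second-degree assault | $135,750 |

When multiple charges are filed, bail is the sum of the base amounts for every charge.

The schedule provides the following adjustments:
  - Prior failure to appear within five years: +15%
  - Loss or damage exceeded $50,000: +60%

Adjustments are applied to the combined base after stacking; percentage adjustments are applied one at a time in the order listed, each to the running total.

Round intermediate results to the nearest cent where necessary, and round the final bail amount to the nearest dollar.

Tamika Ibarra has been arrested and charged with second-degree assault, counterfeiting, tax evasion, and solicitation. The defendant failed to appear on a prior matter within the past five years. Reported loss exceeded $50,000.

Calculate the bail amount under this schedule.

$480,332

Base amounts from the schedule: second-degree assault $135,750; counterfeiting $17,750; tax evasion $92,200; solicitation $15,350.
Stacking rule: sum of all bases. $135,750 + $17,750 + $92,200 + $15,350 = $261,050.
Prior failure to appear within five years (+15%): $261,050 × 1.15 = $300,207.50.
Loss or damage exceeded $50,000 (+60%): $300,207.50 × 1.6 = $480,332.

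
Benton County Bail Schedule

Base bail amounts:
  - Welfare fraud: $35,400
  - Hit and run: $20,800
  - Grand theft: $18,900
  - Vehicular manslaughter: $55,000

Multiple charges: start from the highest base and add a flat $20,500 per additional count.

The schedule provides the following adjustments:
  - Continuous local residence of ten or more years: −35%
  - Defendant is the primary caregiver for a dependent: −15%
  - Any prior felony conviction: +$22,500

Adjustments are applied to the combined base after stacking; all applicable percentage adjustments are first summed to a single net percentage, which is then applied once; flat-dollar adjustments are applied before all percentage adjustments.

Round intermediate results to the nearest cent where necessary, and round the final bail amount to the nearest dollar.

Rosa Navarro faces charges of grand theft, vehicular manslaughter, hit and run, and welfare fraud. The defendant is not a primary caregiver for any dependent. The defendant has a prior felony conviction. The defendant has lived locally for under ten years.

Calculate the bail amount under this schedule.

$139,000

Base amounts from the schedule: grand theft $18,900; vehicular manslaughter $55,000; hit and run $20,800; welfare fraud $35,400.
Stacking rule: highest base plus $20,500 per additional charge. Highest is vehicular manslaughter at $55,000; 3 additional charges → +$61,500. Combined base = $116,500.
Any prior felony conviction (+$22,500 flat): $116,500 + $22,500 = $139,000.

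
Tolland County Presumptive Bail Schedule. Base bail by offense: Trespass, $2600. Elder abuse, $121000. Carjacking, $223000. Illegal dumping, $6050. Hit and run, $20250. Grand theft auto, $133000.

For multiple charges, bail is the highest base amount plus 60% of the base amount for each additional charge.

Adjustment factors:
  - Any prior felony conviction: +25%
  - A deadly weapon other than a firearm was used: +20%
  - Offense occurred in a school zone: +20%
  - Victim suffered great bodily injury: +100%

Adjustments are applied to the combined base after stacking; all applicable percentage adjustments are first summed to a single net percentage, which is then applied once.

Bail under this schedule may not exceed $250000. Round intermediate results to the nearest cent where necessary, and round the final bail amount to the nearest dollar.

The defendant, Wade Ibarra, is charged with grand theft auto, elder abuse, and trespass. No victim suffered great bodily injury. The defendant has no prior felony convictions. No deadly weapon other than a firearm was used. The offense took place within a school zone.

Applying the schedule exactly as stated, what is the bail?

Base amounts from the schedule: grand theft auto $133000; elder abuse $121000; trespass $2600.
Stacking rule: highest base plus 60% of each additional charge. Highest is grand theft auto at $133000. Additional: $121000 × 60% = $72600; $2600 × 60% = $1560. Combined base = $133000 + $74160 = $207160.
Offense occurred in a school zone (+20%): $207160 × 1.2 = $248592.
$248592 is within the $250000 maximum.

$248592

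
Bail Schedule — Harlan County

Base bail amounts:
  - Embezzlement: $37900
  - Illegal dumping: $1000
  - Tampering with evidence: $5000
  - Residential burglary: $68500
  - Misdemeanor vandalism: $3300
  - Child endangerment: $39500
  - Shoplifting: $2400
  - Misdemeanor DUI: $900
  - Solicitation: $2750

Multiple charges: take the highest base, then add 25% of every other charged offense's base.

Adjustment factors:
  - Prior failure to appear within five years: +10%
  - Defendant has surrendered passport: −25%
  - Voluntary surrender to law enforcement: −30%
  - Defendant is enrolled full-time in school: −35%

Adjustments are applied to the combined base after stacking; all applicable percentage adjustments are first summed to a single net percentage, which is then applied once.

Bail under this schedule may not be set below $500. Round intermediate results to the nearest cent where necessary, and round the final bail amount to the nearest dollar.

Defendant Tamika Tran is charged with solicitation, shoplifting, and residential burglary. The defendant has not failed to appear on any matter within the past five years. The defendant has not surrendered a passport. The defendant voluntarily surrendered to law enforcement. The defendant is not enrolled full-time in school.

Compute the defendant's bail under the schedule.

Base amounts from the schedule: solicitation $2750; shoplifting $2400; residential burglary $68500.
Stacking rule: highest base plus 25% of each additional charge. Highest is residential burglary at $68500. Additional: $2750 × 25% = $687.50; $2400 × 25% = $600. Combined base = $68500 + $1287.50 = $69787.50.
Voluntary surrender to law enforcement (−30%): $69787.50 × 0.7 = $48851.25.
$48851.25 is at or above the $500 minimum.
Rounded to the nearest dollar: $48851.

$48851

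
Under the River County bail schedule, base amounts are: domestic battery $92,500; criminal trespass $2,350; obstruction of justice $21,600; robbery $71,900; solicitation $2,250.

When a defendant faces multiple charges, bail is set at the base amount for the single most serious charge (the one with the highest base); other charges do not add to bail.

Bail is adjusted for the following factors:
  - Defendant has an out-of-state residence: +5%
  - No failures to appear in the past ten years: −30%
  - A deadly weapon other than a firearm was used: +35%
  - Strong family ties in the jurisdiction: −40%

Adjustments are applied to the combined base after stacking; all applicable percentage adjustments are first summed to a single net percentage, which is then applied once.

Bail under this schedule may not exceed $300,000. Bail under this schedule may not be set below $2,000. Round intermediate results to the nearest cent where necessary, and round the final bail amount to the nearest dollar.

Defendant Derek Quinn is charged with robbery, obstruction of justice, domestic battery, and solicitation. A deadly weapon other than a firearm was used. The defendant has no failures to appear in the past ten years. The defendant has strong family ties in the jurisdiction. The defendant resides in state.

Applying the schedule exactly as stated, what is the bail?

Base amounts from the schedule: robbery $71,900; obstruction of justice $21,600; domestic battery $92,500; solicitation $2,250.
Stacking rule: use the highest base only. Highest is domestic battery at $92,500. Combined base = $92,500.
Net percentage adjustment: −30% +35% −40% = −35%. $92,500 × 0.65 = $60,125.
$60,125 is within the $300,000 maximum.
$60,125 is at or above the $2,000 minimum.

$60,125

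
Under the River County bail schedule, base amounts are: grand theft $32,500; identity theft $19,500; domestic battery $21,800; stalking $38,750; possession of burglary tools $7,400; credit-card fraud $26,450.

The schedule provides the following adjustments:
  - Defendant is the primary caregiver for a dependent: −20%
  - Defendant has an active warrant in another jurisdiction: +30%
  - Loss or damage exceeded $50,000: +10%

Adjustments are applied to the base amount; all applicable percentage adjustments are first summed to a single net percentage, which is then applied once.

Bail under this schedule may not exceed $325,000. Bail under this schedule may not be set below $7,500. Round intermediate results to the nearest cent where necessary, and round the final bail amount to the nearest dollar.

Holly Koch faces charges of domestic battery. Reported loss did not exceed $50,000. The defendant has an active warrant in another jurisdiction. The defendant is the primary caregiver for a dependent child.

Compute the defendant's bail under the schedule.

$23,980

Base amounts from the schedule: domestic battery $21,800.
Single charge. Combined base = $21,800.
Net percentage adjustment: −20% +30% = +10%. $21,800 × 1.1 = $23,980.
$23,980 is within the $325,000 maximum.
$23,980 is at or above the $7,500 minimum.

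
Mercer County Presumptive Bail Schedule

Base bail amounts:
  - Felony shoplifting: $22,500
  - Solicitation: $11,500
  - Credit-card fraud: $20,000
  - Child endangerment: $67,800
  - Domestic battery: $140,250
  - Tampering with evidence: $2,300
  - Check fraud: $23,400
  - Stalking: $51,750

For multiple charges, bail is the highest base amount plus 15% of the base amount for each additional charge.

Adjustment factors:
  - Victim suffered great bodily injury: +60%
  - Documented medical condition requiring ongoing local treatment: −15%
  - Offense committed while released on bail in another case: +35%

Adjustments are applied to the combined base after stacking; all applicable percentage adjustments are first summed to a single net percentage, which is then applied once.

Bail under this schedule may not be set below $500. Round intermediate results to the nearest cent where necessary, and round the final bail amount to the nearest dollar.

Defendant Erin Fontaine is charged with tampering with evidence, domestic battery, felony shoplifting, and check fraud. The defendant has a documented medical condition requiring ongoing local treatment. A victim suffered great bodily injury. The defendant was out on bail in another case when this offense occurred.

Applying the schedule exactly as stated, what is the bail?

Base amounts from the schedule: tampering with evidence $2,300; domestic battery $140,250; felony shoplifting $22,500; check fraud $23,400.
Stacking rule: highest base plus 15% of each additional charge. Highest is domestic battery at $140,250. Additional: $2,300 × 15% = $345; $22,500 × 15% = $3,375; $23,400 × 15% = $3,510. Combined base = $140,250 + $7,230 = $147,480.
Net percentage adjustment: +60% −15% +35% = +80%. $147,480 × 1.8 = $265,464.
$265,464 is at or above the $500 minimum.

$265,464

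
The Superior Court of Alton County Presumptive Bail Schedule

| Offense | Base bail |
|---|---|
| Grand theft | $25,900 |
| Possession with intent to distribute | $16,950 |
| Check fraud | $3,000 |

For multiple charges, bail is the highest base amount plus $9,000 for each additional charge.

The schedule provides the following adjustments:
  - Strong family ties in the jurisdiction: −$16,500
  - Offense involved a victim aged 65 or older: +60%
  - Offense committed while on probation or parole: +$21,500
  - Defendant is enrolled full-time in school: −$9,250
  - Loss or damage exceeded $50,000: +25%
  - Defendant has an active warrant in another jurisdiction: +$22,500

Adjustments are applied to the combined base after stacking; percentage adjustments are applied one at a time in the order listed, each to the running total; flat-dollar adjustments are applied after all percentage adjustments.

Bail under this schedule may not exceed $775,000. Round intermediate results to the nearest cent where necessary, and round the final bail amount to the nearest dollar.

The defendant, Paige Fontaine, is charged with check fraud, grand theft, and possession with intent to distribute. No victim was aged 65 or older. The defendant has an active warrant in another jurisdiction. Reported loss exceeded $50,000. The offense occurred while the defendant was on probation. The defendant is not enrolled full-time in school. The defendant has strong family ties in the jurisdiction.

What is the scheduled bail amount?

Base amounts from the schedule: check fraud $3,000; grand theft $25,900; possession with intent to distribute $16,950.
Stacking rule: highest base plus $9,000 per additional charge. Highest is grand theft at $25,900; 2 additional charges → +$18,000. Combined base = $43,900.
Loss or damage exceeded $50,000 (+25%): $43,900 × 1.25 = $54,875.
Strong family ties in the jurisdiction (−$16,500 flat): $54,875 − $16,500 = $38,375.
Offense committed while on probation or parole (+$21,500 flat): $38,375 + $21,500 = $59,875.
Defendant has an active warrant in another jurisdiction (+$22,500 flat): $59,875 + $22,500 = $82,375.
$82,375 is within the $775,000 maximum.

$82,375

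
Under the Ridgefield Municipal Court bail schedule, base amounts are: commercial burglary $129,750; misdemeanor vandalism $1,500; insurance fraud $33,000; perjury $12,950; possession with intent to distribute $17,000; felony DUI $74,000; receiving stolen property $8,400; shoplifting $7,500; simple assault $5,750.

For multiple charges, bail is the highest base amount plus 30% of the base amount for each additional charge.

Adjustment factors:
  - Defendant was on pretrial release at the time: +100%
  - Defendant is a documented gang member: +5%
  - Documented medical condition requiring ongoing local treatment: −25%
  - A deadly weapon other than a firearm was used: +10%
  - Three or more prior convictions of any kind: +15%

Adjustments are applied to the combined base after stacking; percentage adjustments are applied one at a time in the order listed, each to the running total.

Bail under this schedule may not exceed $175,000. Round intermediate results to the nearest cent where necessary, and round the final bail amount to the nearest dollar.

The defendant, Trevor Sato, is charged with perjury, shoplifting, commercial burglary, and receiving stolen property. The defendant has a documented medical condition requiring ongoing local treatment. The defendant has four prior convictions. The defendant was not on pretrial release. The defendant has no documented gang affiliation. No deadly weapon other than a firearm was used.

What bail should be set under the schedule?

$119,374

Base amounts from the schedule: perjury $12,950; shoplifting $7,500; commercial burglary $129,750; receiving stolen property $8,400.
Stacking rule: highest base plus 30% of each additional charge. Highest is commercial burglary at $129,750. Additional: $12,950 × 30% = $3,885; $7,500 × 30% = $2,250; $8,400 × 30% = $2,520. Combined base = $129,750 + $8,655 = $138,405.
Documented medical condition requiring ongoing local treatment (−25%): $138,405 × 0.75 = $103,803.75.
Three or more prior convictions of any kind (+15%): $103,803.75 × 1.15 = $119,374.31.
$119,374.31 is within the $175,000 maximum.
Rounded to the nearest dollar: $119,374.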